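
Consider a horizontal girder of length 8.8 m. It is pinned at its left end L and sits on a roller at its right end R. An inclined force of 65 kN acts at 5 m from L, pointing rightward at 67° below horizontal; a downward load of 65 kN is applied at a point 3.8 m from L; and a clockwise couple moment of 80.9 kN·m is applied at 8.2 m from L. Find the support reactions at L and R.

ΣM about L: R_y·8.8 − 65·sin67°·5 − 65·3.8 − 80.9 = 0 → R_y = 627.064/8.8 = 71.2573 ≈ 71.26 kN.
ΣF_y = 0: L_y + 71.2573 − 65·sin67° − 65 = 0 → L_y = 53.58 kN.
ΣF_x = 0: L_x + 65·cos67° = 0 → L_x = -25.40 kN.

L_x = -25.40 kN, L_y = 53.58 kN, R_y = 71.26 kN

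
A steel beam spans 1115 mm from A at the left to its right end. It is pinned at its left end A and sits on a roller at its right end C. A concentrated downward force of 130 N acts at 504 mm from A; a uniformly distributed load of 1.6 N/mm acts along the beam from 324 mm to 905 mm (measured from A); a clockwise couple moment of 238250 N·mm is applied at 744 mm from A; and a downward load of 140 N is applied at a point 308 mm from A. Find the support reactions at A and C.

A_x = 0, A_y = 376.2 N, C_y = 823.4 N

Resultant of the distributed load: 1.6 × 581 = 929.6 N at 614.5 mm from A.
Moments about A: C_y·1115 − 130·504 − (1.6·581)·614.5 − 238250 − 140·308 = 0 → C_y = 918129.2/1115 = 823.434 ≈ 823.4 N.
ΣF_y = 0: A_y + 823.434 − 130 − 1.6·581 − 140 = 0 → A_y = 376.2 N.
ΣF_x = 0: no horizontal applied forces, so A_x = 0.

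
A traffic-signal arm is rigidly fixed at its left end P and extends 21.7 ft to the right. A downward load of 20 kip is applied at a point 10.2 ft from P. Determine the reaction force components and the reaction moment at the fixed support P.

P_x = 0, P_y = 20.00 kip, M_P = 204.0 kip·ft

ΣF_x = 0: P_x = 0.
ΣF_y = 0: P_y − 20 = 0 → P_y = 20.00 kip.
ΣM about P: M_P − 20·10.2 = 0 → M_P = 204.0 kip·ft.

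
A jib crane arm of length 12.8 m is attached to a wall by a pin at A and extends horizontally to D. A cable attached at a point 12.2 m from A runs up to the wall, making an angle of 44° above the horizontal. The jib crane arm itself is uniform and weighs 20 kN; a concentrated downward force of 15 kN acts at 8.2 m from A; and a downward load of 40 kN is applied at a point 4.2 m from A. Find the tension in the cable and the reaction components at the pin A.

ΣM about A: T·sin44°·12.2 − 20·6.4 − 15·8.2 − 40·4.2 = 0 → T = 419/(12.2·0.694658) = 49.4405 ≈ 49.44 kN.
ΣF_x = 0: A_x − T·cos44° = 0 → A_x = 49.4405 × 0.71934 = 35.56 kN.
ΣF_y = 0: A_y + T·sin44° − 20 − 15 − 40 = 0 → A_y = 75 − 49.4405 × 0.694658 = 40.66 kN.

T = 49.44 kN, A_x = 35.56 kN, A_y = 40.66 kN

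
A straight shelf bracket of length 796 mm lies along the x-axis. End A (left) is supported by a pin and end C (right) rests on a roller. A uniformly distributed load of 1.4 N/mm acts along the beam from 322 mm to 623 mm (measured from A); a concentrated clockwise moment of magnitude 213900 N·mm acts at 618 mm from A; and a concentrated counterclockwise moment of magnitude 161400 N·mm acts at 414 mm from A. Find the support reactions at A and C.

A_x = 0, A_y = 105.3 N, C_y = 316.1 N

Resultant of the distributed load: 1.4 × 301 = 421.4 N at 472.5 mm from A.
ΣM about A: C_y·796 − (1.4·301)·472.5 − 213900 + 161400 = 0 → C_y = 251611.5/796 = 316.095 ≈ 316.1 N.
ΣF_y = 0: A_y + 316.095 − 1.4·301 = 0 → A_y = 105.3 N.
ΣF_x = 0: no horizontal applied forces, so A_x = 0.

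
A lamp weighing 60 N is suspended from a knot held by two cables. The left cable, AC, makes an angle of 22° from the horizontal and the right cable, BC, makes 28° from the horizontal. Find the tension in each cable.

ΣF_x = 0: −T_AC·cos22° + T_BC·cos28° = 0 → T_BC = 1.0501·T_AC.
ΣF_y = 0: T_AC·sin22° + T_BC·sin28° = 60.
Substitute: T_AC·(0.374607 + 1.0501·0.469472) = 60 → T_AC = 69.1563 ≈ 69.16 N.
Then T_BC = 1.0501 × 69.1563 = 72.62 N.

T_AC = 69.16 N, T_BC = 72.62 N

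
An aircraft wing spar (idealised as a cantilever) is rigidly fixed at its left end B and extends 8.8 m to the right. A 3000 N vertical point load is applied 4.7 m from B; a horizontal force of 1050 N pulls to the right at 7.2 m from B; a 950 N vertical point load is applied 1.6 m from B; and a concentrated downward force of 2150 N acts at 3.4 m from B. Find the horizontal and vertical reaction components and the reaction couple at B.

ΣF_x = 0: B_x + 1050 = 0 → B_x = -1050 N.
ΣF_y = 0: B_y − 3000 − 950 − 2150 = 0 → B_y = 6100 N.
ΣM about B: M_B − 3000·4.7 − 950·1.6 − 2150·3.4 = 0 → M_B = 22930 N·m.

B_x = -1050 N, B_y = 6100 N, M_B = 22930 N·m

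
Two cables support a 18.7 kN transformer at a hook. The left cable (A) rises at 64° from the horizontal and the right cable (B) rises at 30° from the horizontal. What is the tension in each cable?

ΣF_x = 0: −T_A·cos64° + T_B·cos30° = 0 → T_B = 0.506187·T_A.
ΣF_y = 0: T_A·sin64° + T_B·sin30° = 18.7.
Substitute: T_A·(0.898794 + 0.506187·0.5) = 18.7 → T_A = 16.2342 ≈ 16.23 kN.
Then T_B = 0.506187 × 16.2342 = 8.218 kN.

T_A = 16.23 kN, T_B = 8.218 kN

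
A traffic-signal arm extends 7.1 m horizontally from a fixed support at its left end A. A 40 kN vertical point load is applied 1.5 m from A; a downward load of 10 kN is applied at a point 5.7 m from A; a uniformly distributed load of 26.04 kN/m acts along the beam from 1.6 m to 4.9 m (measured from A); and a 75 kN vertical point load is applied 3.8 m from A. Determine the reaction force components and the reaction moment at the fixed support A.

Resultant of the distributed load: 26.04 × 3.3 = 85.932 kN at 3.25 m from A.
ΣF_x = 0: A_x = 0.
ΣF_y = 0: A_y − 40 − 10 − 26.04·3.3 − 75 = 0 → A_y = 210.9 kN.
ΣM about A: M_A − 40·1.5 − 10·5.7 − (26.04·3.3)·3.25 − 75·3.8 = 0 → M_A = 681.3 kN·m.

A_x = 0, A_y = 210.9 kN, M_A = 681.3 kN·m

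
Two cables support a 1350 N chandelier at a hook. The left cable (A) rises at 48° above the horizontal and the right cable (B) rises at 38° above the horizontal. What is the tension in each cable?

ΣF_x = 0: −T_A·cos48° + T_B·cos38° = 0 → T_B = 0.849139·T_A.
ΣF_y = 0: T_A·sin48° + T_B·sin38° = 1350.
Substitute: T_A·(0.743145 + 0.849139·0.615661) = 1350 → T_A = 1066.41 ≈ 1066 N.
Then T_B = 0.849139 × 1066.41 = 905.5 N.

T_A = 1066 N, T_B = 905.5 N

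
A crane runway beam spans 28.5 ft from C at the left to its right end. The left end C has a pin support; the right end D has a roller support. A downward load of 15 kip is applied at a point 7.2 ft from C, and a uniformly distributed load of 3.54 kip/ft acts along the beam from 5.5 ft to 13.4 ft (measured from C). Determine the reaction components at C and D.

Resultant of the distributed load: 3.54 × 7.9 = 27.966 kip at 9.45 ft from C.
Moments about C: D_y·28.5 − 15·7.2 − (3.54·7.9)·9.45 = 0 → D_y = 372.2787/28.5 = 13.0624 ≈ 13.06 kip.
ΣF_y = 0: C_y + 13.0624 − 15 − 3.54·7.9 = 0 → C_y = 29.90 kip.
ΣF_x = 0: no horizontal applied forces, so C_x = 0.

C_x = 0, C_y = 29.90 kip, D_y = 13.06 kip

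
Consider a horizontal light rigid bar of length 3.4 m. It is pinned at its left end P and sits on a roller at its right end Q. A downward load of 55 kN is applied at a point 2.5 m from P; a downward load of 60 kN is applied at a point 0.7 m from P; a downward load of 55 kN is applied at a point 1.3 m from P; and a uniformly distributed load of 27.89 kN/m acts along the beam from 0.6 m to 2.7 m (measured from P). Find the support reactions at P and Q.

Resultant of the distributed load: 27.89 × 2.1 = 58.569 kN at 1.65 m from P.
Moments about P: Q_y·3.4 − 55·2.5 − 60·0.7 − 55·1.3 − (27.89·2.1)·1.65 = 0 → Q_y = 347.63885/3.4 = 102.247 ≈ 102.2 kN.
ΣF_y = 0: P_y + 102.247 − 55 − 60 − 55 − 27.89·2.1 = 0 → P_y = 126.3 kN.
ΣF_x = 0: no horizontal applied forces, so P_x = 0.

P_x = 0, P_y = 126.3 kN, Q_y = 102.2 kN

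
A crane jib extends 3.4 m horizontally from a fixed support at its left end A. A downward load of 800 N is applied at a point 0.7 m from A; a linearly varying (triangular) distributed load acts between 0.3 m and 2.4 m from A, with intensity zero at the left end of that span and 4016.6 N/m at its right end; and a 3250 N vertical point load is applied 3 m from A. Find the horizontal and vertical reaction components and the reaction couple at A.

A_x = 0, A_y = 8267 N, M_A = 17480 N·m

Resultant of the triangular load: ½ × 4016.6 × 2.1 = 4217.43 N, acting at 1.7 m from A (one-third of the span from the peak).
ΣF_x = 0: A_x = 0.
ΣF_y = 0: A_y − 800 − ½·4016.6·2.1 − 3250 = 0 → A_y = 8267 N.
ΣM about A: M_A − 800·0.7 − (½·4016.6·2.1)·1.7 − 3250·3 = 0 → M_A = 17480 N·m.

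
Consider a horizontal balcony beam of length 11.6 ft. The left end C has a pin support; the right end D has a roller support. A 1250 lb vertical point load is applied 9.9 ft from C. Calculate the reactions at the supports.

C_x = 0, C_y = 183.2 lb, D_y = 1067 lb

ΣM about C: D_y·11.6 − 1250·9.9 = 0 → D_y = 12375/11.6 = 1066.81 ≈ 1067 lb.
ΣF_y = 0: C_y + 1066.81 − 1250 = 0 → C_y = 183.2 lb.
ΣF_x = 0: no horizontal applied forces, so C_x = 0.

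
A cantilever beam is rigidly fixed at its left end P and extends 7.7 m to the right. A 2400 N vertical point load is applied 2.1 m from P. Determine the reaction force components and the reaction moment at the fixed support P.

ΣF_x = 0: P_x = 0.
ΣF_y = 0: P_y − 2400 = 0 → P_y = 2400 N.
ΣM about P: M_P − 2400·2.1 = 0 → M_P = 5040 N·m.

P_x = 0, P_y = 2400 N, M_P = 5040 N·m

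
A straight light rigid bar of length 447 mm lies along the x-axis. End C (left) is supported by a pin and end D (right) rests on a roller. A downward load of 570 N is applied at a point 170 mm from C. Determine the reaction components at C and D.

C_x = 0, C_y = 353.2 N, D_y = 216.8 N

ΣM about C: D_y·447 − 570·170 = 0 → D_y = 96900/447 = 216.779 ≈ 216.8 N.
ΣF_y = 0: C_y + 216.779 − 570 = 0 → C_y = 353.2 N.
ΣF_x = 0: no horizontal applied forces, so C_x = 0.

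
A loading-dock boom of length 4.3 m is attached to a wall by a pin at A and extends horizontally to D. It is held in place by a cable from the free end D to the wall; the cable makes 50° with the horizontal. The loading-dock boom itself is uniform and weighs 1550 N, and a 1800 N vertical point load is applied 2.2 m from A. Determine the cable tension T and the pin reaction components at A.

ΣM about A: T·sin50°·4.3 − 1550·2.15 − 1800·2.2 = 0 → T = 7292.5/(4.3·0.766044) = 2213.88 ≈ 2214 N.
ΣF_x = 0: A_x − T·cos50° = 0 → A_x = 2213.88 × 0.642788 = 1423 N.
ΣF_y = 0: A_y + T·sin50° − 1550 − 1800 = 0 → A_y = 3350 − 2213.88 × 0.766044 = 1654 N.

T = 2214 N, A_x = 1423 N, A_y = 1654 N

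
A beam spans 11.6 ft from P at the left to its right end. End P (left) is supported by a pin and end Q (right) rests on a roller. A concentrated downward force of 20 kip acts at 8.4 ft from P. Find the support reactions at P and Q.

Taking moments about P: Q_y·11.6 − 20·8.4 = 0 → Q_y = 168/11.6 = 14.4828 ≈ 14.48 kip.
ΣF_y = 0: P_y + 14.4828 − 20 = 0 → P_y = 5.517 kip.
ΣF_x = 0: no horizontal applied forces, so P_x = 0.

P_x = 0, P_y = 5.517 kip, Q_y = 14.48 kip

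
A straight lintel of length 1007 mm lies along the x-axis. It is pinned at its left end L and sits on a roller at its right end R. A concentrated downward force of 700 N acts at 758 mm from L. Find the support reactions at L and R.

L_x = 0, L_y = 173.1 N, R_y = 526.9 N

Moments about L: R_y·1007 − 700·758 = 0 → R_y = 530600/1007 = 526.912 ≈ 526.9 N.
ΣF_y = 0: L_y + 526.912 − 700 = 0 → L_y = 173.1 N.
ΣF_x = 0: no horizontal applied forces, so L_x = 0.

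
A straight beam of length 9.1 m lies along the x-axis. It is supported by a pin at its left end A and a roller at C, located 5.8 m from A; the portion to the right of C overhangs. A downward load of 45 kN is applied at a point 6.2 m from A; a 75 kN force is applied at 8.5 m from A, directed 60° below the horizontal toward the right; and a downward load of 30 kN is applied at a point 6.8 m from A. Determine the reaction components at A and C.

A_x = -37.50 kN, A_y = -38.51 kN, C_y = 178.5 kN

Taking moments about A: C_y·5.8 − 45·6.2 − 75·sin60°·8.5 − 30·6.8 = 0 → C_y = 1035.09/5.8 = 178.464 ≈ 178.5 kN.
ΣF_y = 0: A_y + 178.464 − 45 − 75·sin60° − 30 = 0 → A_y = -38.51 kN.
ΣF_x = 0: A_x + 75·cos60° = 0 → A_x = -37.50 kN.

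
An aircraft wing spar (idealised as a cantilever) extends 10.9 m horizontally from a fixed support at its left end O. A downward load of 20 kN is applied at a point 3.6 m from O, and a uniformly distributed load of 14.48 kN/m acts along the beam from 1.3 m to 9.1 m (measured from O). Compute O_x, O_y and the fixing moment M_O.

O_x = 0, O_y = 132.9 kN, M_O = 659.3 kN·m

Resultant of the distributed load: 14.48 × 7.8 = 112.944 kN at 5.2 m from O.
ΣF_x = 0: O_x = 0.
ΣF_y = 0: O_y − 20 − 14.48·7.8 = 0 → O_y = 132.9 kN.
ΣM about O: M_O − 20·3.6 − (14.48·7.8)·5.2 = 0 → M_O = 659.3 kN·m.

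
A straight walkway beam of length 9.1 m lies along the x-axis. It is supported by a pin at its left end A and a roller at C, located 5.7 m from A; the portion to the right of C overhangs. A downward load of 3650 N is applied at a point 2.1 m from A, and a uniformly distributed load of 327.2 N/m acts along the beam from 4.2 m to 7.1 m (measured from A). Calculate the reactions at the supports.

A_x = 0, A_y = 2314 N, C_y = 2285 N

Resultant of the distributed load: 327.2 × 2.9 = 948.88 N at 5.65 m from A.
Moments about A: C_y·5.7 − 3650·2.1 − (327.2·2.9)·5.65 = 0 → C_y = 13026.172/5.7 = 2285.29 ≈ 2285 N.
ΣF_y = 0: A_y + 2285.29 − 3650 − 327.2·2.9 = 0 → A_y = 2314 N.
ΣF_x = 0: no horizontal applied forces, so A_x = 0.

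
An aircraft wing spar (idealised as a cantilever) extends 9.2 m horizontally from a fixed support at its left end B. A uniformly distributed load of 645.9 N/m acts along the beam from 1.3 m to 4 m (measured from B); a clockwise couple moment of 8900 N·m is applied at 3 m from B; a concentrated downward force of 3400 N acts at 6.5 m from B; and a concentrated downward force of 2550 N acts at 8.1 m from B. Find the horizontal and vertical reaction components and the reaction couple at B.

Resultant of the distributed load: 645.9 × 2.7 = 1743.93 N at 2.65 m from B.
ΣF_x = 0: B_x = 0.
ΣF_y = 0: B_y − 645.9·2.7 − 3400 − 2550 = 0 → B_y = 7694 N.
ΣM about B: M_B − (645.9·2.7)·2.65 − 8900 − 3400·6.5 − 2550·8.1 = 0 → M_B = 56280 N·m.

B_x = 0, B_y = 7694 N, M_B = 56280 N·m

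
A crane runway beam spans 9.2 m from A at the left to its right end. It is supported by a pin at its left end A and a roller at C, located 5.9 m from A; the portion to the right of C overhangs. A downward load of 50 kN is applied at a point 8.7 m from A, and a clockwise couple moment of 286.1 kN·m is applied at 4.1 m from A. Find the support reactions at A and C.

Moments about A: C_y·5.9 − 50·8.7 − 286.1 = 0 → C_y = 721.1/5.9 = 122.22 ≈ 122.2 kN.
ΣF_y = 0: A_y + 122.22 − 50 = 0 → A_y = -72.22 kN.
ΣF_x = 0: no horizontal applied forces, so A_x = 0.

A_x = 0, A_y = -72.22 kN, C_y = 122.2 kN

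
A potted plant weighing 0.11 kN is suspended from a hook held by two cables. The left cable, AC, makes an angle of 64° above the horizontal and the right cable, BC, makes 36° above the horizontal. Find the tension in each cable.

T_AC = 0.09036 kN, T_BC = 0.04896 kN

ΣF_x = 0: −T_AC·cos64° + T_BC·cos36° = 0 → T_BC = 0.541857·T_AC.
ΣF_y = 0: T_AC·sin64° + T_BC·sin36° = 0.11.
Substitute: T_AC·(0.898794 + 0.541857·0.587785) = 0.11 → T_AC = 0.0903647 ≈ 0.09036 kN.
Then T_BC = 0.541857 × 0.0903647 = 0.04896 kN.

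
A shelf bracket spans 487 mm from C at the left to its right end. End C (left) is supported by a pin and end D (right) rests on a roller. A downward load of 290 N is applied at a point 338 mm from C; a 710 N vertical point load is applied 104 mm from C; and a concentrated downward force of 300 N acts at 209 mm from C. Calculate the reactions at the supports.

ΣM about C: D_y·487 − 290·338 − 710·104 − 300·209 = 0 → D_y = 234560/487 = 481.643 ≈ 481.6 N.
ΣF_y = 0: C_y + 481.643 − 290 − 710 − 300 = 0 → C_y = 818.4 N.
ΣF_x = 0: no horizontal applied forces, so C_x = 0.

C_x = 0, C_y = 818.4 N, D_y = 481.6 N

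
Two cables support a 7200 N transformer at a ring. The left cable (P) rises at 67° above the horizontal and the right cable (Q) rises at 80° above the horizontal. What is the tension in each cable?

ΣF_x = 0: −T_P·cos67° + T_Q·cos80° = 0 → T_Q = 2.25013·T_P.
ΣF_y = 0: T_P·sin67° + T_Q·sin80° = 7200.
Substitute: T_P·(0.920505 + 2.25013·0.984808) = 7200 → T_P = 2295.59 ≈ 2296 N.
Then T_Q = 2.25013 × 2295.59 = 5165 N.

T_P = 2296 N, T_Q = 5165 N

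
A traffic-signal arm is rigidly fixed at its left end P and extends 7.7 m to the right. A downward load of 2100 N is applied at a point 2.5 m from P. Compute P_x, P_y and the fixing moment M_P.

ΣF_x = 0: P_x = 0.
ΣF_y = 0: P_y − 2100 = 0 → P_y = 2100 N.
ΣM about P: M_P − 2100·2.5 = 0 → M_P = 5250 N·m.

P_x = 0, P_y = 2100 N, M_P = 5250 N·m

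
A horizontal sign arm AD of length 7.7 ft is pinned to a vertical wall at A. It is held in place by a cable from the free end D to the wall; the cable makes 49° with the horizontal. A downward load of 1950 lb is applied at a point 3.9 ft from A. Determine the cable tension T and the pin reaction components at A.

T = 1309 lb, A_x = 858.6 lb, A_y = 962.3 lb

ΣM about A: T·sin49°·7.7 − 1950·3.9 = 0 → T = 7605/(7.7·0.75471) = 1308.66 ≈ 1309 lb.
ΣF_x = 0: A_x − T·cos49° = 0 → A_x = 1308.66 × 0.656059 = 858.6 lb.
ΣF_y = 0: A_y + T·sin49° − 1950 = 0 → A_y = 1950 − 1308.66 × 0.75471 = 962.3 lb.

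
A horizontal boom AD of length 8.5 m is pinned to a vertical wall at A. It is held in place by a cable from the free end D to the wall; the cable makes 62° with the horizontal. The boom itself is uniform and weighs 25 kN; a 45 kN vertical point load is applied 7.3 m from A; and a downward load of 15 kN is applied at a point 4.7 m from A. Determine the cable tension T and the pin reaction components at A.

T = 67.32 kN, A_x = 31.61 kN, A_y = 25.56 kN

ΣM about A: T·sin62°·8.5 − 25·4.25 − 45·7.3 − 15·4.7 = 0 → T = 505.25/(8.5·0.882948) = 67.3213 ≈ 67.32 kN.
ΣF_x = 0: A_x − T·cos62° = 0 → A_x = 67.3213 × 0.469472 = 31.61 kN.
ΣF_y = 0: A_y + T·sin62° − 25 − 45 − 15 = 0 → A_y = 85 − 67.3213 × 0.882948 = 25.56 kN.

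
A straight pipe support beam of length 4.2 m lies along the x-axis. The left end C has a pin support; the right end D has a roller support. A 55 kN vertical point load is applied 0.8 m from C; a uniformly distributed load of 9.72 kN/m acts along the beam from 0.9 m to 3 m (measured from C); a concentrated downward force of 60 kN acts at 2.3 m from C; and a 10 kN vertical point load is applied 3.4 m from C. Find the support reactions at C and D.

Resultant of the distributed load: 9.72 × 2.1 = 20.412 kN at 1.95 m from C.
ΣM about C: D_y·4.2 − 55·0.8 − (9.72·2.1)·1.95 − 60·2.3 − 10·3.4 = 0 → D_y = 255.8034/4.2 = 60.9056 ≈ 60.91 kN.
ΣF_y = 0: C_y + 60.9056 − 55 − 9.72·2.1 − 60 − 10 = 0 → C_y = 84.51 kN.
ΣF_x = 0: no horizontal applied forces, so C_x = 0.

C_x = 0, C_y = 84.51 kN, D_y = 60.91 kN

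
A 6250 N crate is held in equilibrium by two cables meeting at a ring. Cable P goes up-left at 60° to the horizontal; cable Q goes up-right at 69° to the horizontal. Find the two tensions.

ΣF_x = 0: −T_P·cos60° + T_Q·cos69° = 0 → T_Q = 1.39521·T_P.
ΣF_y = 0: T_P·sin60° + T_Q·sin69° = 6250.
Substitute: T_P·(0.866025 + 1.39521·0.93358) = 6250 → T_P = 2882.09 ≈ 2882 N.
Then T_Q = 1.39521 × 2882.09 = 4021 N.

T_P = 2882 N, T_Q = 4021 N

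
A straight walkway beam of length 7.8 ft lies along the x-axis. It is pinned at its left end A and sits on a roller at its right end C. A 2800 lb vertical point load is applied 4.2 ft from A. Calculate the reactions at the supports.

Moments about A: C_y·7.8 − 2800·4.2 = 0 → C_y = 11760/7.8 = 1507.69 ≈ 1508 lb.
ΣF_y = 0: A_y + 1507.69 − 2800 = 0 → A_y = 1292 lb.
ΣF_x = 0: no horizontal applied forces, so A_x = 0.

A_x = 0, A_y = 1292 lb, C_y = 1508 lb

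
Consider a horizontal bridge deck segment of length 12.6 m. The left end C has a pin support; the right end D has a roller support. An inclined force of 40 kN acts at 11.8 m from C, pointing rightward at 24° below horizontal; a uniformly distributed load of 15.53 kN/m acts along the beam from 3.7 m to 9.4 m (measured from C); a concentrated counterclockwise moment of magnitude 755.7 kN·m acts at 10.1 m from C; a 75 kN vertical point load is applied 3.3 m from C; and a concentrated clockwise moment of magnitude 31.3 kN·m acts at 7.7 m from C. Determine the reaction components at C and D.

Resultant of the distributed load: 15.53 × 5.7 = 88.521 kN at 6.55 m from C.
Moments about C: D_y·12.6 − 40·sin24°·11.8 − (15.53·5.7)·6.55 + 755.7 − 75·3.3 − 31.3 = 0 → D_y = 294.892/12.6 = 23.4041 ≈ 23.40 kN.
ΣF_y = 0: C_y + 23.4041 − 40·sin24° − 15.53·5.7 − 75 = 0 → C_y = 156.4 kN.
ΣF_x = 0: C_x + 40·cos24° = 0 → C_x = -36.54 kN.

C_x = -36.54 kN, C_y = 156.4 kN, D_y = 23.40 kN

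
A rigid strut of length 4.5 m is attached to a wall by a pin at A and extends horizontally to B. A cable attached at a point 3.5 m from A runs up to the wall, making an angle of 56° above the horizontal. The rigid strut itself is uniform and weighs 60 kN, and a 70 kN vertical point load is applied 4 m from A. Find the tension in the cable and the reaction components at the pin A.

T = 143.0 kN, A_x = 79.98 kN, A_y = 11.43 kN

ΣM about A: T·sin56°·3.5 − 60·2.25 − 70·4 = 0 → T = 415/(3.5·0.829038) = 143.023 ≈ 143.0 kN.
ΣF_x = 0: A_x − T·cos56° = 0 → A_x = 143.023 × 0.559193 = 79.98 kN.
ΣF_y = 0: A_y + T·sin56° − 60 − 70 = 0 → A_y = 130 − 143.023 × 0.829038 = 11.43 kN.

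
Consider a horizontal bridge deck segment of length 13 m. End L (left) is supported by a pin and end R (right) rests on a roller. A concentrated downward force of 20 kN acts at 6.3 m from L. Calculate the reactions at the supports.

Taking moments about L: R_y·13 − 20·6.3 = 0 → R_y = 126/13 = 9.69231 ≈ 9.692 kN.
ΣF_y = 0: L_y + 9.69231 − 20 = 0 → L_y = 10.31 kN.
ΣF_x = 0: no horizontal applied forces, so L_x = 0.

L_x = 0, L_y = 10.31 kN, R_y = 9.692 kN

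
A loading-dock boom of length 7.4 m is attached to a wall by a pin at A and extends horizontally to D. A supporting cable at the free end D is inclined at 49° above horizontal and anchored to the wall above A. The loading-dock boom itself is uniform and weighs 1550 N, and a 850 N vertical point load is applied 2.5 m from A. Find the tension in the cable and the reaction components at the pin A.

T = 1407 N, A_x = 923.3 N, A_y = 1338 N

ΣM about A: T·sin49°·7.4 − 1550·3.7 − 850·2.5 = 0 → T = 7860/(7.4·0.75471) = 1407.38 ≈ 1407 N.
ΣF_x = 0: A_x − T·cos49° = 0 → A_x = 1407.38 × 0.656059 = 923.3 N.
ΣF_y = 0: A_y + T·sin49° − 1550 − 850 = 0 → A_y = 2400 − 1407.38 × 0.75471 = 1338 N.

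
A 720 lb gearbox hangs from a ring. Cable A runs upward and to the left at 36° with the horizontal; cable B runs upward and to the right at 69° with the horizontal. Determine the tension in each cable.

ΣF_x = 0: −T_A·cos36° + T_B·cos69° = 0 → T_B = 2.2575·T_A.
ΣF_y = 0: T_A·sin36° + T_B·sin69° = 720.
Substitute: T_A·(0.587785 + 2.2575·0.93358) = 720 → T_A = 267.128 ≈ 267.1 lb.
Then T_B = 2.2575 × 267.128 = 603.0 lb.

T_A = 267.1 lb, T_B = 603.0 lb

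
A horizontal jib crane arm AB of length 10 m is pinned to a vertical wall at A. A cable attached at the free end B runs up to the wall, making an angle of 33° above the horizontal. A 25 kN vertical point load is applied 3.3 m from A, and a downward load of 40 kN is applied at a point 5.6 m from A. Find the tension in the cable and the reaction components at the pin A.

ΣM about A: T·sin33°·10 − 25·3.3 − 40·5.6 = 0 → T = 306.5/(10·0.544639) = 56.2758 ≈ 56.28 kN.
ΣF_x = 0: A_x − T·cos33° = 0 → A_x = 56.2758 × 0.838671 = 47.20 kN.
ΣF_y = 0: A_y + T·sin33° − 25 − 40 = 0 → A_y = 65 − 56.2758 × 0.544639 = 34.35 kN.

T = 56.28 kN, A_x = 47.20 kN, A_y = 34.35 kN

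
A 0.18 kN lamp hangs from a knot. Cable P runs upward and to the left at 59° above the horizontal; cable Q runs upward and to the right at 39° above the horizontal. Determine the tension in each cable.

ΣF_x = 0: −T_P·cos59° + T_Q·cos39° = 0 → T_Q = 0.66273·T_P.
ΣF_y = 0: T_P·sin59° + T_Q·sin39° = 0.18.
Substitute: T_P·(0.857167 + 0.66273·0.62932) = 0.18 → T_P = 0.141261 ≈ 0.1413 kN.
Then T_Q = 0.66273 × 0.141261 = 0.09362 kN.

T_P = 0.1413 kN, T_Q = 0.09362 kN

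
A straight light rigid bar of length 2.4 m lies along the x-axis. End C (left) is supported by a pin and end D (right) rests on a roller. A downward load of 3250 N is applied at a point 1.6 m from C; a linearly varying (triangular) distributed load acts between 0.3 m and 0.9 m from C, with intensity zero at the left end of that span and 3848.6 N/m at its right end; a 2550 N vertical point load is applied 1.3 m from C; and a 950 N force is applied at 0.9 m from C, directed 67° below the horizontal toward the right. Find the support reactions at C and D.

Resultant of the triangular load: ½ × 3848.6 × 0.6 = 1154.58 N, acting at 0.7 m from C (one-third of the span from the peak).
Taking moments about C: D_y·2.4 − 3250·1.6 − (½·3848.6·0.6)·0.7 − 2550·1.3 − 950·sin67°·0.9 = 0 → D_y = 10110.2/2.4 = 4212.58 ≈ 4213 N.
ΣF_y = 0: C_y + 4212.58 − 3250 − ½·3848.6·0.6 − 2550 − 950·sin67° = 0 → C_y = 3616 N.
ΣF_x = 0: C_x + 950·cos67° = 0 → C_x = -371.2 N.

C_x = -371.2 N, C_y = 3616 N, D_y = 4213 N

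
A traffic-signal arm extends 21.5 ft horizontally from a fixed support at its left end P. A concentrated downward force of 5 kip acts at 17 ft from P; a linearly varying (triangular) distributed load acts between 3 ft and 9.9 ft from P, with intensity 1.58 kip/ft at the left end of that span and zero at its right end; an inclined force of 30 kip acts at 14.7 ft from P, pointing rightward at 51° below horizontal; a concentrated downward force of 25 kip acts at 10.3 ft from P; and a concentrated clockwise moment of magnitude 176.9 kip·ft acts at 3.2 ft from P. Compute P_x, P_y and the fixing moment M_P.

Resultant of the triangular load: ½ × 1.58 × 6.9 = 5.451 kip, acting at 5.3 ft from P (one-third of the span from the peak).
ΣF_x = 0: P_x + 30·cos51° = 0 → P_x = -18.88 kip.
ΣF_y = 0: P_y − 5 − ½·1.58·6.9 − 30·sin51° − 25 = 0 → P_y = 58.77 kip.
ΣM about P: M_P − 5·17 − (½·1.58·6.9)·5.3 − 30·sin51°·14.7 − 25·10.3 − 176.9 = 0 → M_P = 891.0 kip·ft.

P_x = -18.88 kip, P_y = 58.77 kip, M_P = 891.0 kip·ft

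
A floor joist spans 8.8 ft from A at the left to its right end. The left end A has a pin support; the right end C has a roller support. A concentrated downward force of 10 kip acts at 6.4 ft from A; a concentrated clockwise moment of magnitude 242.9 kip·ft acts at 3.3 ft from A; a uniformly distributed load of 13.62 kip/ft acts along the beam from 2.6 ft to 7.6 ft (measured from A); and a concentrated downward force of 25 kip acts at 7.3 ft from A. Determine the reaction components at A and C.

A_x = 0, A_y = 8.019 kip, C_y = 95.08 kip

Resultant of the distributed load: 13.62 × 5 = 68.1 kip at 5.1 ft from A.
Taking moments about A: C_y·8.8 − 10·6.4 − 242.9 − (13.62·5)·5.1 − 25·7.3 = 0 → C_y = 836.71/8.8 = 95.0807 ≈ 95.08 kip.
ΣF_y = 0: A_y + 95.0807 − 10 − 13.62·5 − 25 = 0 → A_y = 8.019 kip.
ΣF_x = 0: no horizontal applied forces, so A_x = 0.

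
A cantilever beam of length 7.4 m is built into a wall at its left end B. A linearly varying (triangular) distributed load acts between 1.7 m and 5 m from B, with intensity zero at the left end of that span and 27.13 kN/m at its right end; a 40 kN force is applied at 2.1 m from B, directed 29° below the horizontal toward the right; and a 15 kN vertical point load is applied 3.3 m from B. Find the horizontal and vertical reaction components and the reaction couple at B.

B_x = -34.98 kN, B_y = 79.16 kN, M_B = 264.8 kN·m

Resultant of the triangular load: ½ × 27.13 × 3.3 = 44.7645 kN, acting at 3.9 m from B (one-third of the span from the peak).
ΣF_x = 0: B_x + 40·cos29° = 0 → B_x = -34.98 kN.
ΣF_y = 0: B_y − ½·27.13·3.3 − 40·sin29° − 15 = 0 → B_y = 79.16 kN.
ΣM about B: M_B − (½·27.13·3.3)·3.9 − 40·sin29°·2.1 − 15·3.3 = 0 → M_B = 264.8 kN·m.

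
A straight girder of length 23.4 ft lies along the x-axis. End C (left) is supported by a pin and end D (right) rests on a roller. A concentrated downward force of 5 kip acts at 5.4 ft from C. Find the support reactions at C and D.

C_x = 0, C_y = 3.846 kip, D_y = 1.154 kip

ΣM about C: D_y·23.4 − 5·5.4 = 0 → D_y = 27/23.4 = 1.15385 ≈ 1.154 kip.
ΣF_y = 0: C_y + 1.15385 − 5 = 0 → C_y = 3.846 kip.
ΣF_x = 0: no horizontal applied forces, so C_x = 0.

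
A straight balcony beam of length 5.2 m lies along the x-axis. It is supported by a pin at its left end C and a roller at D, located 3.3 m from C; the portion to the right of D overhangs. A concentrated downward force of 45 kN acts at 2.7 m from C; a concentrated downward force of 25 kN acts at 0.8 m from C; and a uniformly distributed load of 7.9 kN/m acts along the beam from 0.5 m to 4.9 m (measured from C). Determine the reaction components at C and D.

Resultant of the distributed load: 7.9 × 4.4 = 34.76 kN at 2.7 m from C.
Moments about C: D_y·3.3 − 45·2.7 − 25·0.8 − (7.9·4.4)·2.7 = 0 → D_y = 235.352/3.3 = 71.3188 ≈ 71.32 kN.
ΣF_y = 0: C_y + 71.3188 − 45 − 25 − 7.9·4.4 = 0 → C_y = 33.44 kN.
ΣF_x = 0: no horizontal applied forces, so C_x = 0.

C_x = 0, C_y = 33.44 kN, D_y = 71.32 kN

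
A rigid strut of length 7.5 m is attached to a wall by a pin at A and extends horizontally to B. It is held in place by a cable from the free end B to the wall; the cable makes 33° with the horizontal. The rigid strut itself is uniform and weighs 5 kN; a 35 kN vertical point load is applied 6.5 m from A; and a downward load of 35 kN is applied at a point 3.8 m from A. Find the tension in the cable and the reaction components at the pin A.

ΣM about A: T·sin33°·7.5 − 5·3.75 − 35·6.5 − 35·3.8 = 0 → T = 379.25/(7.5·0.544639) = 92.8444 ≈ 92.84 kN.
ΣF_x = 0: A_x − T·cos33° = 0 → A_x = 92.8444 × 0.838671 = 77.87 kN.
ΣF_y = 0: A_y + T·sin33° − 5 − 35 − 35 = 0 → A_y = 75 − 92.8444 × 0.544639 = 24.43 kN.

T = 92.84 kN, A_x = 77.87 kN, A_y = 24.43 kN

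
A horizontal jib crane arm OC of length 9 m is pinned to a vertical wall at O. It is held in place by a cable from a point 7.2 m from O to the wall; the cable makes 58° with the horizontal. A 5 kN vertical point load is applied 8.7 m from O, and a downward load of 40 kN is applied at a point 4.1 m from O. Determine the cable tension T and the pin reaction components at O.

T = 33.98 kN, O_x = 18.01 kN, O_y = 16.18 kN

ΣM about O: T·sin58°·7.2 − 5·8.7 − 40·4.1 = 0 → T = 207.5/(7.2·0.848048) = 33.9833 ≈ 33.98 kN.
ΣF_x = 0: O_x − T·cos58° = 0 → O_x = 33.9833 × 0.529919 = 18.01 kN.
ΣF_y = 0: O_y + T·sin58° − 5 − 40 = 0 → O_y = 45 − 33.9833 × 0.848048 = 16.18 kN.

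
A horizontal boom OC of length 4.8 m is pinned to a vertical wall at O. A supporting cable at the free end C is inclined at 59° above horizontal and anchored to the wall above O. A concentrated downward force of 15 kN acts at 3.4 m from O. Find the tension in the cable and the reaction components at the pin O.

T = 12.40 kN, O_x = 6.384 kN, O_y = 4.375 kN

ΣM about O: T·sin59°·4.8 − 15·3.4 = 0 → T = 51/(4.8·0.857167) = 12.3955 ≈ 12.40 kN.
ΣF_x = 0: O_x − T·cos59° = 0 → O_x = 12.3955 × 0.515038 = 6.384 kN.
ΣF_y = 0: O_y + T·sin59° − 15 = 0 → O_y = 15 − 12.3955 × 0.857167 = 4.375 kN.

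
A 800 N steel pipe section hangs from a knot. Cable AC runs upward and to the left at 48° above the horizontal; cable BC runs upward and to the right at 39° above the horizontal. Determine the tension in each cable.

ΣF_x = 0: −T_AC·cos48° + T_BC·cos39° = 0 → T_BC = 0.86101·T_AC.
ΣF_y = 0: T_AC·sin48° + T_BC·sin39° = 800.
Substitute: T_AC·(0.743145 + 0.86101·0.62932) = 800 → T_AC = 622.57 ≈ 622.6 N.
Then T_BC = 0.86101 × 622.57 = 536.0 N.

T_AC = 622.6 N, T_BC = 536.0 N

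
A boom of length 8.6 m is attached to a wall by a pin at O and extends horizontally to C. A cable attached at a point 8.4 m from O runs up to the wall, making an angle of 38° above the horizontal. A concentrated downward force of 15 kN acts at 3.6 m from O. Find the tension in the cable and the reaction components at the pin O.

T = 10.44 kN, O_x = 8.228 kN, O_y = 8.571 kN

ΣM about O: T·sin38°·8.4 − 15·3.6 = 0 → T = 54/(8.4·0.615661) = 10.4417 ≈ 10.44 kN.
ΣF_x = 0: O_x − T·cos38° = 0 → O_x = 10.4417 × 0.788011 = 8.228 kN.
ΣF_y = 0: O_y + T·sin38° − 15 = 0 → O_y = 15 − 10.4417 × 0.615661 = 8.571 kN.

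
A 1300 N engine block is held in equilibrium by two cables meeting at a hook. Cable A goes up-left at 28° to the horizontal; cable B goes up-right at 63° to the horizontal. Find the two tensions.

ΣF_x = 0: −T_A·cos28° + T_B·cos63° = 0 → T_B = 1.94486·T_A.
ΣF_y = 0: T_A·sin28° + T_B·sin63° = 1300.
Substitute: T_A·(0.469472 + 1.94486·0.891007) = 1300 → T_A = 590.277 ≈ 590.3 N.
Then T_B = 1.94486 × 590.277 = 1148 N.

T_A = 590.3 N, T_B = 1148 N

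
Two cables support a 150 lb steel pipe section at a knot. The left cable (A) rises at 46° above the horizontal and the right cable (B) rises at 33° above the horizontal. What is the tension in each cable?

T_A = 128.2 lb, T_B = 106.1 lb

ΣF_x = 0: −T_A·cos46° + T_B·cos33° = 0 → T_B = 0.828285·T_A.
ΣF_y = 0: T_A·sin46° + T_B·sin33° = 150.
Substitute: T_A·(0.71934 + 0.828285·0.544639) = 150 → T_A = 128.155 ≈ 128.2 lb.
Then T_B = 0.828285 × 128.155 = 106.1 lb.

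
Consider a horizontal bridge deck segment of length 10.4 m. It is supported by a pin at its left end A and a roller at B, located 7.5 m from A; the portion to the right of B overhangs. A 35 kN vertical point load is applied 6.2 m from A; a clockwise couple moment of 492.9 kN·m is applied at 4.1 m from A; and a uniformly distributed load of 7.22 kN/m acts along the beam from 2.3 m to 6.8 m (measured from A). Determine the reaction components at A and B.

A_x = 0, A_y = -46.87 kN, B_y = 114.4 kN

Resultant of the distributed load: 7.22 × 4.5 = 32.49 kN at 4.55 m from A.
Moments about A: B_y·7.5 − 35·6.2 − 492.9 − (7.22·4.5)·4.55 = 0 → B_y = 857.7295/7.5 = 114.364 ≈ 114.4 kN.
ΣF_y = 0: A_y + 114.364 − 35 − 7.22·4.5 = 0 → A_y = -46.87 kN.
ΣF_x = 0: no horizontal applied forces, so A_x = 0.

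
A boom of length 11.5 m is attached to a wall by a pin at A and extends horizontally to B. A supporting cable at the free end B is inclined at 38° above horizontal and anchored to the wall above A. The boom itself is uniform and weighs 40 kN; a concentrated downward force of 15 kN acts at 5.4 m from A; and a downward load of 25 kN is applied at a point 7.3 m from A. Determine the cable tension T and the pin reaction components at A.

T = 69.70 kN, A_x = 54.93 kN, A_y = 37.09 kN

ΣM about A: T·sin38°·11.5 − 40·5.75 − 15·5.4 − 25·7.3 = 0 → T = 493.5/(11.5·0.615661) = 69.7024 ≈ 69.70 kN.
ΣF_x = 0: A_x − T·cos38° = 0 → A_x = 69.7024 × 0.788011 = 54.93 kN.
ΣF_y = 0: A_y + T·sin38° − 40 − 15 − 25 = 0 → A_y = 80 − 69.7024 × 0.615661 = 37.09 kN.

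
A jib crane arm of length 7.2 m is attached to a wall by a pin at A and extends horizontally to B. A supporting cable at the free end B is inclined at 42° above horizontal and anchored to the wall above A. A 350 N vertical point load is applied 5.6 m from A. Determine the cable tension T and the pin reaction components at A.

T = 406.8 N, A_x = 302.3 N, A_y = 77.78 N

ΣM about A: T·sin42°·7.2 − 350·5.6 = 0 → T = 1960/(7.2·0.669131) = 406.829 ≈ 406.8 N.
ΣF_x = 0: A_x − T·cos42° = 0 → A_x = 406.829 × 0.743145 = 302.3 N.
ΣF_y = 0: A_y + T·sin42° − 350 = 0 → A_y = 350 − 406.829 × 0.669131 = 77.78 N.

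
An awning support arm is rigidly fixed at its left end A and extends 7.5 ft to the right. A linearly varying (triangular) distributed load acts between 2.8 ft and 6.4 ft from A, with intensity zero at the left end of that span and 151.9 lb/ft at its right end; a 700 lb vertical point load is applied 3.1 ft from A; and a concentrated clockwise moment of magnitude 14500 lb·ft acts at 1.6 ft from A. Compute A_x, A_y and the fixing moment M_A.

Resultant of the triangular load: ½ × 151.9 × 3.6 = 273.42 lb, acting at 5.2 ft from A (one-third of the span from the peak).
ΣF_x = 0: A_x = 0.
ΣF_y = 0: A_y − ½·151.9·3.6 − 700 = 0 → A_y = 973.4 lb.
ΣM about A: M_A − (½·151.9·3.6)·5.2 − 700·3.1 − 14500 = 0 → M_A = 18090 lb·ft.

A_x = 0, A_y = 973.4 lb, M_A = 18090 lb·ft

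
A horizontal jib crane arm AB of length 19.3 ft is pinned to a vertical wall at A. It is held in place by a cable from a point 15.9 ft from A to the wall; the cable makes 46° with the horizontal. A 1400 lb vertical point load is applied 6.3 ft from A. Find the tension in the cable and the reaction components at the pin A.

ΣM about A: T·sin46°·15.9 − 1400·6.3 = 0 → T = 8820/(15.9·0.71934) = 771.147 ≈ 771.1 lb.
ΣF_x = 0: A_x − T·cos46° = 0 → A_x = 771.147 × 0.694658 = 535.7 lb.
ΣF_y = 0: A_y + T·sin46° − 1400 = 0 → A_y = 1400 − 771.147 × 0.71934 = 845.3 lb.

T = 771.1 lb, A_x = 535.7 lb, A_y = 845.3 lb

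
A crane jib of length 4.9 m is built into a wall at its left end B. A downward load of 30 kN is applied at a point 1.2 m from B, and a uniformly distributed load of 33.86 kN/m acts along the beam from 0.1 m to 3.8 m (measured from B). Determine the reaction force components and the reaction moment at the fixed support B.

Resultant of the distributed load: 33.86 × 3.7 = 125.282 kN at 1.95 m from B.
ΣF_x = 0: B_x = 0.
ΣF_y = 0: B_y − 30 − 33.86·3.7 = 0 → B_y = 155.3 kN.
ΣM about B: M_B − 30·1.2 − (33.86·3.7)·1.95 = 0 → M_B = 280.3 kN·m.

B_x = 0, B_y = 155.3 kN, M_B = 280.3 kN·m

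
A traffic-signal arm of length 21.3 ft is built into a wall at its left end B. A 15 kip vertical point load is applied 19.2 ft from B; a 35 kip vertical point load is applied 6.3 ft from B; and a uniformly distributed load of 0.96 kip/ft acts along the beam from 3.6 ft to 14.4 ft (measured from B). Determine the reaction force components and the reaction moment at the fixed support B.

B_x = 0, B_y = 60.37 kip, M_B = 601.8 kip·ft

Resultant of the distributed load: 0.96 × 10.8 = 10.368 kip at 9 ft from B.
ΣF_x = 0: B_x = 0.
ΣF_y = 0: B_y − 15 − 35 − 0.96·10.8 = 0 → B_y = 60.37 kip.
ΣM about B: M_B − 15·19.2 − 35·6.3 − (0.96·10.8)·9 = 0 → M_B = 601.8 kip·ft.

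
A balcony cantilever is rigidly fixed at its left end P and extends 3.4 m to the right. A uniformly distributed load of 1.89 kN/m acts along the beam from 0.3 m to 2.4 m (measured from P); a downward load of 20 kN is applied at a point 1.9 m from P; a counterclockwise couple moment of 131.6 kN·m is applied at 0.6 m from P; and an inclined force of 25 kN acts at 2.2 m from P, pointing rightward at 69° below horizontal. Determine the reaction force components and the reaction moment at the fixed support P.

Resultant of the distributed load: 1.89 × 2.1 = 3.969 kN at 1.35 m from P.
ΣF_x = 0: P_x + 25·cos69° = 0 → P_x = -8.959 kN.
ΣF_y = 0: P_y − 1.89·2.1 − 20 − 25·sin69° = 0 → P_y = 47.31 kN.
ΣM about P: M_P − (1.89·2.1)·1.35 − 20·1.9 + 131.6 − 25·sin69°·2.2 = 0 → M_P = -36.89 kN·m.

P_x = -8.959 kN, P_y = 47.31 kN, M_P = -36.89 kN·m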